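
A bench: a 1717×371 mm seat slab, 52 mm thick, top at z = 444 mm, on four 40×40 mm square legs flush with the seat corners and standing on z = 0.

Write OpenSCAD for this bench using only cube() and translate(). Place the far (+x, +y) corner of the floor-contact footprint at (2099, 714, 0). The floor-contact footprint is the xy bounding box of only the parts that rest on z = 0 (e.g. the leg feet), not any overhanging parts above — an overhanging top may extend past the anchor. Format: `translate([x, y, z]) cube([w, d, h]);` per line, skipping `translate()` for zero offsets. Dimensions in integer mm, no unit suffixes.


// leg_h = 444 − 52 = 392
translate([382, 343, 392]) cube([1717, 371, 52]);
translate([382, 343, 0]) cube([40, 40, 392]);
translate([382, 674, 0]) cube([40, 40, 392]);
translate([2059, 343, 0]) cube([40, 40, 392]);
translate([2059, 674, 0]) cube([40, 40, 392]);


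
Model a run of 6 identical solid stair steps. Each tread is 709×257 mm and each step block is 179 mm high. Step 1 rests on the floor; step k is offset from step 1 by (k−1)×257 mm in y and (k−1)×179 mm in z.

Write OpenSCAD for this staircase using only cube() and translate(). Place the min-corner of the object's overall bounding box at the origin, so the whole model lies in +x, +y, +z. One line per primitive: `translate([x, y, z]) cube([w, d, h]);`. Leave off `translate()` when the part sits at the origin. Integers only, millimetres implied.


cube([709, 257, 179]);
translate([0, 257, 179]) cube([709, 257, 179]);
translate([0, 514, 358]) cube([709, 257, 179]);
translate([0, 771, 537]) cube([709, 257, 179]);
translate([0, 1028, 716]) cube([709, 257, 179]);
translate([0, 1285, 895]) cube([709, 257, 179]);


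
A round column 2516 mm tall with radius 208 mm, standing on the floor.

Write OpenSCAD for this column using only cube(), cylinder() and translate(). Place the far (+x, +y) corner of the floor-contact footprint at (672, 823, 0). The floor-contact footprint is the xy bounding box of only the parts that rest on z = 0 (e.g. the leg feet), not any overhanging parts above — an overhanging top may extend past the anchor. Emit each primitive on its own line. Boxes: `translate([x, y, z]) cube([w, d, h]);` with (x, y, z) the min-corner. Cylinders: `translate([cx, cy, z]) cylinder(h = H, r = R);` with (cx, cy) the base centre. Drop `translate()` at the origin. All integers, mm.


translate([464, 615, 0]) cylinder(h = 2516, r = 208);


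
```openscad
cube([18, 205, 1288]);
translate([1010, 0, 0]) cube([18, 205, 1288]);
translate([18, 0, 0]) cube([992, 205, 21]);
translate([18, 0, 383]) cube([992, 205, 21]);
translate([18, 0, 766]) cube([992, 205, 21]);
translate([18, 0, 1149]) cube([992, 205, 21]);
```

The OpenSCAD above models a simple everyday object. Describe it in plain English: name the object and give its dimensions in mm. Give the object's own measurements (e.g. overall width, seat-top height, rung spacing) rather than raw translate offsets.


An open bookshelf. Two side panels, each 18 mm thick, 205 mm deep and 1288 mm tall, stand 1028 mm apart (outside-to-outside). Between them sit 4 shelves, each 21 mm thick and 205 mm deep, spanning the full gap between the sides. The bottom shelf rests on the floor (its underside at z = 0) and the clear gap between one shelf's top and the next shelf's underside is 362 mm.


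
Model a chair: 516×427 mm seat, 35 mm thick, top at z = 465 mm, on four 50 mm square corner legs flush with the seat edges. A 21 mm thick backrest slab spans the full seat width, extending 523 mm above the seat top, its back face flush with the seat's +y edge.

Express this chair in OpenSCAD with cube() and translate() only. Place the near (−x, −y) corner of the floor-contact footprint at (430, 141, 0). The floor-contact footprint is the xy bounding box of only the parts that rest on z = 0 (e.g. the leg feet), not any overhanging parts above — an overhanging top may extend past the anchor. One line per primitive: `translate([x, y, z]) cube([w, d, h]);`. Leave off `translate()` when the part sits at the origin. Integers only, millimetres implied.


translate([430, 141, 430]) cube([516, 427, 35]);
translate([430, 141, 0]) cube([50, 50, 430]);
translate([896, 141, 0]) cube([50, 50, 430]);
translate([430, 518, 0]) cube([50, 50, 430]);
translate([896, 518, 0]) cube([50, 50, 430]);
translate([430, 547, 465]) cube([516, 21, 523]);


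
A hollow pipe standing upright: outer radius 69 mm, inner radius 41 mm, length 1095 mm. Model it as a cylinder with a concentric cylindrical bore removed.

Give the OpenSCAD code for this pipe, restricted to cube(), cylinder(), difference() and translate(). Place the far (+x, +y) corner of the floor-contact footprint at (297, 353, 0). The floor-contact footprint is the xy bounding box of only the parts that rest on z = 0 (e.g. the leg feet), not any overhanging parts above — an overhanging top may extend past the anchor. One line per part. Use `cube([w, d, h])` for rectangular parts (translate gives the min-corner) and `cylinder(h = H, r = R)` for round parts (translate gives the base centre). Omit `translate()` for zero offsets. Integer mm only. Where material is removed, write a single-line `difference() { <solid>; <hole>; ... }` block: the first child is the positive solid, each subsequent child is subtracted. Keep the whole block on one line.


difference() { translate([228, 284, 0]) cylinder(h = 1095, r = 69); translate([228, 284, 0]) cylinder(h = 1095, r = 41); }


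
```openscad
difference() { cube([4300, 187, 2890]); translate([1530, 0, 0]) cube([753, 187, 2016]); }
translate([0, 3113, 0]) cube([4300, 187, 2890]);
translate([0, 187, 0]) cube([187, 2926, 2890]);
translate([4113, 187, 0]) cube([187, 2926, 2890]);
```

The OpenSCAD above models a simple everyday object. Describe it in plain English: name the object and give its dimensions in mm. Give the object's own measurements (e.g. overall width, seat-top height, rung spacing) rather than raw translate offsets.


A single room: four walls, each 2890 mm tall and 187 mm thick, enclosing an outside footprint 4300×3300 mm (x × y), no floor or roof. The front and back walls (−y and +y sides) run the full x-width; the side walls fit between their inner faces. A door opening 753 mm wide and 2016 mm tall is cut through the front wall from the floor up, its −x edge 1530 mm from the wall's −x end.


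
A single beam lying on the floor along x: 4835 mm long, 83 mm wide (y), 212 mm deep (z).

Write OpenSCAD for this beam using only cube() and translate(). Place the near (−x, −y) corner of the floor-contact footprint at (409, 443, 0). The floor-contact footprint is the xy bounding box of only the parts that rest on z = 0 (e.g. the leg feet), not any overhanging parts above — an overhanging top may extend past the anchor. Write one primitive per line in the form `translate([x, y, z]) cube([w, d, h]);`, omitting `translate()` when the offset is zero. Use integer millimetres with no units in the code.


translate([409, 443, 0]) cube([4835, 83, 212]);


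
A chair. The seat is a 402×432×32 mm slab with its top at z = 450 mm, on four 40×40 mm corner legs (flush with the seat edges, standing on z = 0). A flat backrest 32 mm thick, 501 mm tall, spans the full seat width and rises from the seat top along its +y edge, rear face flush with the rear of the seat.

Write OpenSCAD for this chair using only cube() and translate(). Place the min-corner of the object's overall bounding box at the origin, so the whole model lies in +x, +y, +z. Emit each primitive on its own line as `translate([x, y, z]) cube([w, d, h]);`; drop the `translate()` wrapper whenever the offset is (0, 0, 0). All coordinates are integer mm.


// leg_h = 450 - 32 = 418
translate([0, 0, 418]) cube([402, 432, 32]);
cube([40, 40, 418]);
translate([362, 0, 0]) cube([40, 40, 418]);
translate([0, 392, 0]) cube([40, 40, 418]);
translate([362, 392, 0]) cube([40, 40, 418]);
translate([0, 400, 450]) cube([402, 32, 501]);


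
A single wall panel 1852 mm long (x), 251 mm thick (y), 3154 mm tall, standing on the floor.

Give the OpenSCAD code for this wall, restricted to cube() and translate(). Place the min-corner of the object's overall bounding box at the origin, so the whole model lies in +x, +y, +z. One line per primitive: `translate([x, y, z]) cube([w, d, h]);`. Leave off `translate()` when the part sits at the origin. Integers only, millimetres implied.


cube([1852, 251, 3154]);


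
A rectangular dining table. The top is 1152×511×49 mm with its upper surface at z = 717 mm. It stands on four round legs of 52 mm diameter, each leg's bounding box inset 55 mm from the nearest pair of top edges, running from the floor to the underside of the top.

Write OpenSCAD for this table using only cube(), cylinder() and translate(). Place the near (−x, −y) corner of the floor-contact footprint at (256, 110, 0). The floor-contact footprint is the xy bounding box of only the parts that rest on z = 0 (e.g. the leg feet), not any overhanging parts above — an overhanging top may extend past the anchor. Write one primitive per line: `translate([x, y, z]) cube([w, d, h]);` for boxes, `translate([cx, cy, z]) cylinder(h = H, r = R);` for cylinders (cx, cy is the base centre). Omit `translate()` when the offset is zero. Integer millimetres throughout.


translate([201, 55, 668]) cube([1152, 511, 49]);
translate([282, 136, 0]) cylinder(h = 668, r = 26);
translate([1272, 136, 0]) cylinder(h = 668, r = 26);
translate([282, 485, 0]) cylinder(h = 668, r = 26);
translate([1272, 485, 0]) cylinder(h = 668, r = 26);


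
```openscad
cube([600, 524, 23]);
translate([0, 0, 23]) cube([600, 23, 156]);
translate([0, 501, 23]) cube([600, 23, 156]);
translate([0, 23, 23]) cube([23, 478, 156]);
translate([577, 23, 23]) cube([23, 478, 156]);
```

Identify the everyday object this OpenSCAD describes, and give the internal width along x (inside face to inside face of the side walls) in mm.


An open box. The internal width is 554 mm.

A 600×524 base slab with four walls standing on it — an open box. The base is 600 mm wide and the walls are 23 mm thick, so the internal width is 600 − 2 × 23 = 554 mm.


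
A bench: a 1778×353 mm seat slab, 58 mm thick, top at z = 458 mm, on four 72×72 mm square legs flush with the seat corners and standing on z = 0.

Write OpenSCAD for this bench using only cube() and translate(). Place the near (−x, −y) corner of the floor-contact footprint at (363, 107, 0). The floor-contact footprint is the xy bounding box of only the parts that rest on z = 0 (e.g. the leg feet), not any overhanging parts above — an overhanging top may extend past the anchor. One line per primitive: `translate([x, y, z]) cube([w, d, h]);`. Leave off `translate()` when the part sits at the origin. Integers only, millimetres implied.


translate([363, 107, 400]) cube([1778, 353, 58]);
translate([363, 107, 0]) cube([72, 72, 400]);
translate([363, 388, 0]) cube([72, 72, 400]);
translate([2069, 107, 0]) cube([72, 72, 400]);
translate([2069, 388, 0]) cube([72, 72, 400]);


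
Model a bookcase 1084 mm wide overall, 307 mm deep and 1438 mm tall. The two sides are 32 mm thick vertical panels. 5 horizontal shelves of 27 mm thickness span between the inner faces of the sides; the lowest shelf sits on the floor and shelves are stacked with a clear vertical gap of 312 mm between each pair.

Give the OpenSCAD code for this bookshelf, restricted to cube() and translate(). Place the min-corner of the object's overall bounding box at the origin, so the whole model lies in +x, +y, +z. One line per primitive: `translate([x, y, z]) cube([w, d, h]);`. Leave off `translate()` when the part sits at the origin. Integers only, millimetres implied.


cube([32, 307, 1438]);
translate([1052, 0, 0]) cube([32, 307, 1438]);
translate([32, 0, 0]) cube([1020, 307, 27]);
translate([32, 0, 339]) cube([1020, 307, 27]);
translate([32, 0, 678]) cube([1020, 307, 27]);
translate([32, 0, 1017]) cube([1020, 307, 27]);
translate([32, 0, 1356]) cube([1020, 307, 27]);


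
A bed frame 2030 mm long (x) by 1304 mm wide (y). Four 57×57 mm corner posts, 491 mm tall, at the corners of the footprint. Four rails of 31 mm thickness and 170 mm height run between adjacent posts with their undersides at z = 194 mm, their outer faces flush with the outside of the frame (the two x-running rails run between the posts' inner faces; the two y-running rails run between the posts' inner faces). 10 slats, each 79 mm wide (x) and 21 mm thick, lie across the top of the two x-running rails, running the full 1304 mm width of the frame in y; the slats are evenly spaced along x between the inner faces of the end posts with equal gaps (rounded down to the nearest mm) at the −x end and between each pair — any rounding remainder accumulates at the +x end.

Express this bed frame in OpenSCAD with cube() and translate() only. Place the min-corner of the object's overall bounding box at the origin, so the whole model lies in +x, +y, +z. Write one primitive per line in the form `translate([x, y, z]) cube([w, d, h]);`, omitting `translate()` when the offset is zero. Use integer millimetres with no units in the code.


cube([57, 57, 491]);
translate([0, 1247, 0]) cube([57, 57, 491]);
translate([1973, 0, 0]) cube([57, 57, 491]);
translate([1973, 1247, 0]) cube([57, 57, 491]);
translate([57, 0, 194]) cube([1916, 31, 170]);
translate([57, 1273, 194]) cube([1916, 31, 170]);
translate([0, 57, 194]) cube([31, 1190, 170]);
translate([1999, 57, 194]) cube([31, 1190, 170]);
translate([159, 0, 364]) cube([79, 1304, 21]);
translate([340, 0, 364]) cube([79, 1304, 21]);
translate([521, 0, 364]) cube([79, 1304, 21]);
translate([702, 0, 364]) cube([79, 1304, 21]);
translate([883, 0, 364]) cube([79, 1304, 21]);
translate([1064, 0, 364]) cube([79, 1304, 21]);
translate([1245, 0, 364]) cube([79, 1304, 21]);
translate([1426, 0, 364]) cube([79, 1304, 21]);
translate([1607, 0, 364]) cube([79, 1304, 21]);
translate([1788, 0, 364]) cube([79, 1304, 21]);


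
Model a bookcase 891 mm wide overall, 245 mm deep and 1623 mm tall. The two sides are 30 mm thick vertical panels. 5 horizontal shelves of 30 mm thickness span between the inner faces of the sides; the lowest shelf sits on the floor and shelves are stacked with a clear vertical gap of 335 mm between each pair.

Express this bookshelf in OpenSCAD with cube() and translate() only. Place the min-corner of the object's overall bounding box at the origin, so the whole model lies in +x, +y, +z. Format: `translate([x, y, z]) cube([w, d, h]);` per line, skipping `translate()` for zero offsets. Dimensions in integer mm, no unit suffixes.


cube([30, 245, 1623]);
translate([861, 0, 0]) cube([30, 245, 1623]);
translate([30, 0, 0]) cube([831, 245, 30]);
translate([30, 0, 365]) cube([831, 245, 30]);
translate([30, 0, 730]) cube([831, 245, 30]);
translate([30, 0, 1095]) cube([831, 245, 30]);
translate([30, 0, 1460]) cube([831, 245, 30]);


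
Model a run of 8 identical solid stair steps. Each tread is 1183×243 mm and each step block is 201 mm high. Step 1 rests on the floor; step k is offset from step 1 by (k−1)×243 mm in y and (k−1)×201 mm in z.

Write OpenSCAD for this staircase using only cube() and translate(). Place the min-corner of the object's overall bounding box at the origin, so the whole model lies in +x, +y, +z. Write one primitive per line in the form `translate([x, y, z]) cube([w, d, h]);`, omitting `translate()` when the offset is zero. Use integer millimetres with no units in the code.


cube([1183, 243, 201]);
translate([0, 243, 201]) cube([1183, 243, 201]);
translate([0, 486, 402]) cube([1183, 243, 201]);
translate([0, 729, 603]) cube([1183, 243, 201]);
translate([0, 972, 804]) cube([1183, 243, 201]);
translate([0, 1215, 1005]) cube([1183, 243, 201]);
translate([0, 1458, 1206]) cube([1183, 243, 201]);
translate([0, 1701, 1407]) cube([1183, 243, 201]);


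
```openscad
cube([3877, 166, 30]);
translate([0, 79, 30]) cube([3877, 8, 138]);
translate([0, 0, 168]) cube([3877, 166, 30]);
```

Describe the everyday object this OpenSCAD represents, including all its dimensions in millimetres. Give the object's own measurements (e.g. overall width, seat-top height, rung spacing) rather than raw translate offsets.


An I-beam lying along x, 3877 mm long. Overall section height 198 mm. Two flanges 166 mm wide (y) and 30 mm thick, one on the floor and one at the top; a web 8 mm thick runs between them, centred on the flange width.


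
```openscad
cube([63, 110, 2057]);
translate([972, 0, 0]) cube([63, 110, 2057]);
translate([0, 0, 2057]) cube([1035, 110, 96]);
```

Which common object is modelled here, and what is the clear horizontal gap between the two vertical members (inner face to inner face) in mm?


A door frame. The clear opening width is 909 mm.

Two 2057 mm tall posts with a header on top — a door frame. The left jamb is 63 mm wide at x = 0; the right jamb starts at x = 972. The clear opening is 972 − 63 = 909 mm.


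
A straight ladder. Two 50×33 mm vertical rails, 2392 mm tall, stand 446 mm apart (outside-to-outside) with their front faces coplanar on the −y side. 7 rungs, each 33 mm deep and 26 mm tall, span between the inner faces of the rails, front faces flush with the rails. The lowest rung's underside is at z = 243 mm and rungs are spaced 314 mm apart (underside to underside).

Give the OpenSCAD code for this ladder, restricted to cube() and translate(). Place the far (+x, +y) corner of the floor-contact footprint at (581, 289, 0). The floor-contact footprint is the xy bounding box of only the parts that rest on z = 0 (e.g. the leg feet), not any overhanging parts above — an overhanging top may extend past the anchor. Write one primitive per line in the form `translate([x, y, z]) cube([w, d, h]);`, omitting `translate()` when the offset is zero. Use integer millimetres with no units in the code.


// rung span = 446 - 2*50 = 346
// rung[k] z = 243 + k*314
translate([135, 256, 0]) cube([50, 33, 2392]);
translate([531, 256, 0]) cube([50, 33, 2392]);
translate([185, 256, 243]) cube([346, 33, 26]);
translate([185, 256, 557]) cube([346, 33, 26]);
translate([185, 256, 871]) cube([346, 33, 26]);
translate([185, 256, 1185]) cube([346, 33, 26]);
translate([185, 256, 1499]) cube([346, 33, 26]);
translate([185, 256, 1813]) cube([346, 33, 26]);
translate([185, 256, 2127]) cube([346, 33, 26]);


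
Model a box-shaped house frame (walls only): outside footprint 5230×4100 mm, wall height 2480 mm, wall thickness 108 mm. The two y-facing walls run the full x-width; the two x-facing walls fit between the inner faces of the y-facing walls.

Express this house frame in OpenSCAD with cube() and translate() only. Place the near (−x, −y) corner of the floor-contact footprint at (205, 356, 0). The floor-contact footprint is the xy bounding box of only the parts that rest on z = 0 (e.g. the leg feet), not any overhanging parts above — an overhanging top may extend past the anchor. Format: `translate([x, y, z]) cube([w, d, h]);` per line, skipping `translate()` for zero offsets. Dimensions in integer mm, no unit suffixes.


translate([205, 356, 0]) cube([5230, 108, 2480]);
translate([205, 4348, 0]) cube([5230, 108, 2480]);
translate([205, 464, 0]) cube([108, 3884, 2480]);
translate([5327, 464, 0]) cube([108, 3884, 2480]);


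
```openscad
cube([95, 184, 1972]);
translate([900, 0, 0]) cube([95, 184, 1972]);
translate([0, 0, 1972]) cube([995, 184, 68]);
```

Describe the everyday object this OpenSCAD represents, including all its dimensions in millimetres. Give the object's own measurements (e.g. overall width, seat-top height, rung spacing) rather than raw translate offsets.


A door frame. The clear opening is 805 mm wide and 1972 mm high. Two 95 mm wide jambs, 184 mm deep, stand either side of the opening from the floor to the top of the opening. A 68 mm thick head sits across the top of both jambs, spanning the full outside width of the frame.


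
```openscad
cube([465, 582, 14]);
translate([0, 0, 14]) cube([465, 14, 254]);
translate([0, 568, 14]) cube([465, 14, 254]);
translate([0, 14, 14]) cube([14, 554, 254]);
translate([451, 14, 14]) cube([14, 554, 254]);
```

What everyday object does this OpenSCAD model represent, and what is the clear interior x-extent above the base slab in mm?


An open box. The internal width is 437 mm.

A 465×582 base slab with four walls standing on it — an open box. The base is 465 mm wide and the walls are 14 mm thick, so the internal width is 465 − 2 × 14 = 437 mm.


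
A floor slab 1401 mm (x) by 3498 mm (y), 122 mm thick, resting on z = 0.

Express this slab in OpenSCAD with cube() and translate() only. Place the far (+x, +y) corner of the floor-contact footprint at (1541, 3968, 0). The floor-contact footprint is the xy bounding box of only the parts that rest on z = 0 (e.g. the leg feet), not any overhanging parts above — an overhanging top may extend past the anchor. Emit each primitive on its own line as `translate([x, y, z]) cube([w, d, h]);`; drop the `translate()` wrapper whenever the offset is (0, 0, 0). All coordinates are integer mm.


translate([140, 470, 0]) cube([1401, 3498, 122]);


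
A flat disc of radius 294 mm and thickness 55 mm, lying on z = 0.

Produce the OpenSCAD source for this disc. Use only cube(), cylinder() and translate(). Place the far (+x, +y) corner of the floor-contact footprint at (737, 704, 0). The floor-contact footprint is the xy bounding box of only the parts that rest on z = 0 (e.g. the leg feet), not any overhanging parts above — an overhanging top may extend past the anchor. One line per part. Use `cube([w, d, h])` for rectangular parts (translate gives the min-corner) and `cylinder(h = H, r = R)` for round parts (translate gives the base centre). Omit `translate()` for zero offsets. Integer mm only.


translate([443, 410, 0]) cylinder(h = 55, r = 294);


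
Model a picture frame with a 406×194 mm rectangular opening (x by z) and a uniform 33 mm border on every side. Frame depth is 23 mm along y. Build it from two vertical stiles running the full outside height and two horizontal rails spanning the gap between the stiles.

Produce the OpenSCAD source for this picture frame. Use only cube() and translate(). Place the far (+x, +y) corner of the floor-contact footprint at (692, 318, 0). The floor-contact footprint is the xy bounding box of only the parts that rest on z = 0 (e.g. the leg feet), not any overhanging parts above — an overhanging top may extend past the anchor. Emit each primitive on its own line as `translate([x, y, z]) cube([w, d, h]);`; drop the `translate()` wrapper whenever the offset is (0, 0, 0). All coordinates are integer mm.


translate([220, 295, 0]) cube([33, 23, 260]);
translate([659, 295, 0]) cube([33, 23, 260]);
translate([253, 295, 0]) cube([406, 23, 33]);
translate([253, 295, 227]) cube([406, 23, 33]);


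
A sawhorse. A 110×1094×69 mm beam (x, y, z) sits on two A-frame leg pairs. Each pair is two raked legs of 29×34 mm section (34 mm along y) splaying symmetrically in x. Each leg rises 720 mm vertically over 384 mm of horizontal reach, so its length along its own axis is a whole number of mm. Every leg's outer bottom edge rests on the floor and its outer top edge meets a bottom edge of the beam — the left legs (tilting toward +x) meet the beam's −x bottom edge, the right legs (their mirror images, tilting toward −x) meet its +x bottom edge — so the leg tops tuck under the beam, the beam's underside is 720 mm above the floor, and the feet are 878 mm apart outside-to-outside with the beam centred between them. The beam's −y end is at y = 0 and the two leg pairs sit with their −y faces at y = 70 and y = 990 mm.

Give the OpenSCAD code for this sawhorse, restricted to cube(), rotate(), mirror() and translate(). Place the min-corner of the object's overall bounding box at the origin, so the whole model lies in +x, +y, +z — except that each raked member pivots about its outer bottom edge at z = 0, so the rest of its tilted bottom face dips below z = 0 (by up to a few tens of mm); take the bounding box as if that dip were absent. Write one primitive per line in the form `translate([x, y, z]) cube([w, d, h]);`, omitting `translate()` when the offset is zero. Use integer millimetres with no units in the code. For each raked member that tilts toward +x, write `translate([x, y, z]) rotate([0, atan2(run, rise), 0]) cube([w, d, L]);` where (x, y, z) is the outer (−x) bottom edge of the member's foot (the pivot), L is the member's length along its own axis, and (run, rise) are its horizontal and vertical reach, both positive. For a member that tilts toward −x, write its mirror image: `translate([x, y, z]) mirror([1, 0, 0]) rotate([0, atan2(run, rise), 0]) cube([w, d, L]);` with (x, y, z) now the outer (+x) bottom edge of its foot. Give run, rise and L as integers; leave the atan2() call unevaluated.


translate([384, 0, 720]) cube([110, 1094, 69]);
translate([0, 70, 0]) rotate([0, atan2(384, 720), 0]) cube([29, 34, 816]);
translate([878, 70, 0]) mirror([1, 0, 0]) rotate([0, atan2(384, 720), 0]) cube([29, 34, 816]);
translate([0, 990, 0]) rotate([0, atan2(384, 720), 0]) cube([29, 34, 816]);
translate([878, 990, 0]) mirror([1, 0, 0]) rotate([0, atan2(384, 720), 0]) cube([29, 34, 816]);


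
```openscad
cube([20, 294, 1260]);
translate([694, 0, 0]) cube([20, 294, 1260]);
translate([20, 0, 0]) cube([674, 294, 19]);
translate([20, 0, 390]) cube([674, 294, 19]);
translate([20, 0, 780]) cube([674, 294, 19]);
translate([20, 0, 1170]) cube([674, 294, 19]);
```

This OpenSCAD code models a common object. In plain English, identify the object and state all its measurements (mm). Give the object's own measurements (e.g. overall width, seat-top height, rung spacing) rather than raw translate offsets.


An open bookshelf. Two side panels, each 20 mm thick, 294 mm deep and 1260 mm tall, stand 714 mm apart (outside-to-outside). Between them sit 4 shelves, each 19 mm thick and 294 mm deep, spanning the full gap between the sides. The bottom shelf rests on the floor (its underside at z = 0) and the clear gap between one shelf's top and the next shelf's underside is 371 mm.


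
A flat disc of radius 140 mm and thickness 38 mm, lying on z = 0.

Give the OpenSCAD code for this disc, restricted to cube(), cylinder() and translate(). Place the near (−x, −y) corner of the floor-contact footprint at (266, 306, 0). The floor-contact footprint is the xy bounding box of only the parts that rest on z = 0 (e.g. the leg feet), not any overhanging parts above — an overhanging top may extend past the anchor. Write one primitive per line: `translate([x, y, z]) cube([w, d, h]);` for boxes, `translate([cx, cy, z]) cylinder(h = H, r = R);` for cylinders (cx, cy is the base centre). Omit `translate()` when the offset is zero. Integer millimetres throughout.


translate([406, 446, 0]) cylinder(h = 38, r = 140);


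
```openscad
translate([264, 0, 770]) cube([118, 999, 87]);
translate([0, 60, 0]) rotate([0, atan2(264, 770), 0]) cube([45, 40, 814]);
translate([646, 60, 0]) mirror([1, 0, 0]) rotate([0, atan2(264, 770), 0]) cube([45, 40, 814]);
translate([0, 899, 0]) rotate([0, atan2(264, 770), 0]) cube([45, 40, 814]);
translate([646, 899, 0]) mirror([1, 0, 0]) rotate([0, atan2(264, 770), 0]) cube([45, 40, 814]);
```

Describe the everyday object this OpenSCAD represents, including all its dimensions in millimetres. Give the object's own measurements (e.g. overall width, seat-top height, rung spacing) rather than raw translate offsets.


A sawhorse. A 118×999×87 mm beam (x, y, z) sits on two A-frame leg pairs. Each pair is two raked legs of 45×40 mm section (40 mm along y) splaying symmetrically in x. Each leg rises 770 mm vertically over 264 mm of horizontal reach and is 814 mm long along its own axis. Every leg's outer bottom edge rests on the floor and its outer top edge meets a bottom edge of the beam — the left legs (tilting toward +x) meet the beam's −x bottom edge, the right legs (their mirror images, tilting toward −x) meet its +x bottom edge — so the leg tops tuck under the beam, the beam's underside is 770 mm above the floor, and the feet are 646 mm apart outside-to-outside with the beam centred between them. The two leg pairs are set in 60 mm from either end of the beam.


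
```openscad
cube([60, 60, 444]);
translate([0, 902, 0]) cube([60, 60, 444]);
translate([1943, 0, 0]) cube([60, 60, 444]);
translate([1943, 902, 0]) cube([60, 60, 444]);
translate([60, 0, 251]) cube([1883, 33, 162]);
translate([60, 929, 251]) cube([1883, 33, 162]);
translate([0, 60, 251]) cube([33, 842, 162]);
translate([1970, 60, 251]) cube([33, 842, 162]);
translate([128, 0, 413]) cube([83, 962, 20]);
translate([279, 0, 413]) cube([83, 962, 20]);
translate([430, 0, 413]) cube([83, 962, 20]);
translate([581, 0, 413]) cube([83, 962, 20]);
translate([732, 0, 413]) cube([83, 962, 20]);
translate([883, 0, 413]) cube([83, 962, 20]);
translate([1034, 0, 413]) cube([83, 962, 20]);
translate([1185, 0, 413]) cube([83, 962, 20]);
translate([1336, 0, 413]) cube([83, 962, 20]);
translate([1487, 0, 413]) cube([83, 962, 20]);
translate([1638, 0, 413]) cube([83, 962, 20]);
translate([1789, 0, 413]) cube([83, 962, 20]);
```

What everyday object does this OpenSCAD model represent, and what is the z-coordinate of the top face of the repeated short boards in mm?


A bed frame. The slat-top height is 433 mm.

Four posts, four rails, and a row of slats — a bed frame. Slats sit on the rails at z = 251 + 162 = 413; with slat thickness 20, the top is 433 mm.


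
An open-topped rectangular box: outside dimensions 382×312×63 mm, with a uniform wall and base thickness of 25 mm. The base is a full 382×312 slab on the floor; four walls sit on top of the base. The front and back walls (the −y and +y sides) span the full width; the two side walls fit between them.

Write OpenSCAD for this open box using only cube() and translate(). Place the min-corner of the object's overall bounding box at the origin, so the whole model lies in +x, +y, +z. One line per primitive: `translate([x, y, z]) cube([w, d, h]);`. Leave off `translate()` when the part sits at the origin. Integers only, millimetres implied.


cube([382, 312, 25]);
translate([0, 0, 25]) cube([382, 25, 38]);
translate([0, 287, 25]) cube([382, 25, 38]);
translate([0, 25, 25]) cube([25, 262, 38]);
translate([357, 25, 25]) cube([25, 262, 38]);


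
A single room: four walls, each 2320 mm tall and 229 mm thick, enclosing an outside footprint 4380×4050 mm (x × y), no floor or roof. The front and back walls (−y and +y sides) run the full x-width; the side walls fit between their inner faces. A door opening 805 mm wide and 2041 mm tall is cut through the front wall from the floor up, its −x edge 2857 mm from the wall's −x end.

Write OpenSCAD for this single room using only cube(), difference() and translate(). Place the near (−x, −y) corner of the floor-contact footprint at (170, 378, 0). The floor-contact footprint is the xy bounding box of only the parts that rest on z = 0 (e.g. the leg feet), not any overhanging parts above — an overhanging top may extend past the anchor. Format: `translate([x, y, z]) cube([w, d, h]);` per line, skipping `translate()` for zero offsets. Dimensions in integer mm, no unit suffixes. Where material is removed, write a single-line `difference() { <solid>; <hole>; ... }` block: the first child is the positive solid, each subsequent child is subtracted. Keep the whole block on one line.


difference() { translate([170, 378, 0]) cube([4380, 229, 2320]); translate([3027, 378, 0]) cube([805, 229, 2041]); }
translate([170, 4199, 0]) cube([4380, 229, 2320]);
translate([170, 607, 0]) cube([229, 3592, 2320]);
translate([4321, 607, 0]) cube([229, 3592, 2320]);


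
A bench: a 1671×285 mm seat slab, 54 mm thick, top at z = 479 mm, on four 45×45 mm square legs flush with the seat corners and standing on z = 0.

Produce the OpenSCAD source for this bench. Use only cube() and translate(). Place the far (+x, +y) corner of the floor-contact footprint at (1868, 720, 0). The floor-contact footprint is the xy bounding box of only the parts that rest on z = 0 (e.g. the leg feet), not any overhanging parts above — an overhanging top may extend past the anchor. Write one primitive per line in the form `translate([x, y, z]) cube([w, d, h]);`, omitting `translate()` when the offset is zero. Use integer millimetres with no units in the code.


translate([197, 435, 425]) cube([1671, 285, 54]);
translate([197, 435, 0]) cube([45, 45, 425]);
translate([197, 675, 0]) cube([45, 45, 425]);
translate([1823, 435, 0]) cube([45, 45, 425]);
translate([1823, 675, 0]) cube([45, 45, 425]);


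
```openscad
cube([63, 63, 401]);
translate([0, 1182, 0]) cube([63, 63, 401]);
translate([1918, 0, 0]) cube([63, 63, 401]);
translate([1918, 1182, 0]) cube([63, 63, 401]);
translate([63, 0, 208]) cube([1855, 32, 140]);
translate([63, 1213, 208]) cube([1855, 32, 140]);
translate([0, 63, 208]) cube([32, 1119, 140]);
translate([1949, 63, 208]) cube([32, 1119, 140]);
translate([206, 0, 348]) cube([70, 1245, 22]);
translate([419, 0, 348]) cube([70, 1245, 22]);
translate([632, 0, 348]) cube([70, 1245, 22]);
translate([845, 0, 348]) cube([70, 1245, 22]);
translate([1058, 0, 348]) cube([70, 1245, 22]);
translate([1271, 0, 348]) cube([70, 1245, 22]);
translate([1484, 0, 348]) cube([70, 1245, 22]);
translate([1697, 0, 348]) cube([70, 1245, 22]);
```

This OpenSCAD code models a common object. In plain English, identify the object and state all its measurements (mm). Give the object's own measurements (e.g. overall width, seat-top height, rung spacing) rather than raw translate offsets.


A bed frame 1981 mm long (x) by 1245 mm wide (y). Four 63×63 mm corner posts, 401 mm tall, at the corners of the footprint. Four rails of 32 mm thickness and 140 mm height run between adjacent posts with their undersides at z = 208 mm, their outer faces flush with the outside of the frame (the two x-running rails run between the posts' inner faces; the two y-running rails run between the posts' inner faces). 8 slats, each 70 mm wide (x) and 22 mm thick, lie across the top of the two x-running rails, running the full 1245 mm width of the frame in y; along x they sit between the end posts with a 143 mm gap after the −x posts and between neighbouring slats, leaving 151 mm before the +x posts.


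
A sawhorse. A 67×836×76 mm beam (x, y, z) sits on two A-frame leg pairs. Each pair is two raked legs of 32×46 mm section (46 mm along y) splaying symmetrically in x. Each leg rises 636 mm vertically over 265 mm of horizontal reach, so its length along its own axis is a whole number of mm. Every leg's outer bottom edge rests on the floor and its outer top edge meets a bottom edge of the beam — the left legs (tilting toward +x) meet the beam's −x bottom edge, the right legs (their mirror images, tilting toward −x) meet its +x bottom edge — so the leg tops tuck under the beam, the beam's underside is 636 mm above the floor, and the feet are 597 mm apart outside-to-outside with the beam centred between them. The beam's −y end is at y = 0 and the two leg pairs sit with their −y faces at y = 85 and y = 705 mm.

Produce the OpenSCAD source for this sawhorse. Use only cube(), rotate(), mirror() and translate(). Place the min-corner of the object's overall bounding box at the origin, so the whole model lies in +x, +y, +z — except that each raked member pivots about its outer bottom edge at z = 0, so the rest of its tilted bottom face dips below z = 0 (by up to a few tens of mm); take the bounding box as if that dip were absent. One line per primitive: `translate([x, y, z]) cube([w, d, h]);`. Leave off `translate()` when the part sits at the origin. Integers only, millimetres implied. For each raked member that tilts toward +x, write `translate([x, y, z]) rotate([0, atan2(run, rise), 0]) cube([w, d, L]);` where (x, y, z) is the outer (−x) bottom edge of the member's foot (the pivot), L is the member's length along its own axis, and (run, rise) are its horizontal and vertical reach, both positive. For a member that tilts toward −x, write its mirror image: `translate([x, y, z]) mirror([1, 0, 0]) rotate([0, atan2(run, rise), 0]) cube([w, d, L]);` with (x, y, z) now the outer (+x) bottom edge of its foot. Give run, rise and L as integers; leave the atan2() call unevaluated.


// leg length = √(265² + 636²) = 689
// right-leg outer foot x = 2·265 + 67 = 597
// beam min-corner = (265, 0, 636)
translate([265, 0, 636]) cube([67, 836, 76]);
translate([0, 85, 0]) rotate([0, atan2(265, 636), 0]) cube([32, 46, 689]);
translate([597, 85, 0]) mirror([1, 0, 0]) rotate([0, atan2(265, 636), 0]) cube([32, 46, 689]);
translate([0, 705, 0]) rotate([0, atan2(265, 636), 0]) cube([32, 46, 689]);
translate([597, 705, 0]) mirror([1, 0, 0]) rotate([0, atan2(265, 636), 0]) cube([32, 46, 689]);


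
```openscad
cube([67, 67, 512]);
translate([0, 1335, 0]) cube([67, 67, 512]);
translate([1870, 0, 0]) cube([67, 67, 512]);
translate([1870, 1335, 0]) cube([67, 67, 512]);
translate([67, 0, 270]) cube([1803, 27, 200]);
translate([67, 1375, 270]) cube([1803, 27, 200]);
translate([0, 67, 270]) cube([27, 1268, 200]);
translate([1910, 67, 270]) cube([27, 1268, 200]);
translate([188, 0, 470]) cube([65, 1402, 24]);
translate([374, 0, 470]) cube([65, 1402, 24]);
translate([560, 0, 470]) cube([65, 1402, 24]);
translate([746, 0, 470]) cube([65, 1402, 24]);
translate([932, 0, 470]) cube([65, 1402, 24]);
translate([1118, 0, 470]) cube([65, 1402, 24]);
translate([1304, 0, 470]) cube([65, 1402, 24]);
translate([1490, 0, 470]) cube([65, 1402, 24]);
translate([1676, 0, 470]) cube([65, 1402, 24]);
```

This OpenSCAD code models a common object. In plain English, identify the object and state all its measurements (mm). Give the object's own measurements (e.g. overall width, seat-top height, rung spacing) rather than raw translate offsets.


A bed frame 1937 mm long (x) by 1402 mm wide (y). Four 67×67 mm corner posts, 512 mm tall, at the corners of the footprint. Four rails of 27 mm thickness and 200 mm height run between adjacent posts with their undersides at z = 270 mm, their outer faces flush with the outside of the frame (the two x-running rails run between the posts' inner faces; the two y-running rails run between the posts' inner faces). 9 slats, each 65 mm wide (x) and 24 mm thick, lie across the top of the two x-running rails, running the full 1402 mm width of the frame in y; along x they sit between the end posts with a 121 mm gap after the −x posts and between neighbouring slats, leaving 129 mm before the +x posts.


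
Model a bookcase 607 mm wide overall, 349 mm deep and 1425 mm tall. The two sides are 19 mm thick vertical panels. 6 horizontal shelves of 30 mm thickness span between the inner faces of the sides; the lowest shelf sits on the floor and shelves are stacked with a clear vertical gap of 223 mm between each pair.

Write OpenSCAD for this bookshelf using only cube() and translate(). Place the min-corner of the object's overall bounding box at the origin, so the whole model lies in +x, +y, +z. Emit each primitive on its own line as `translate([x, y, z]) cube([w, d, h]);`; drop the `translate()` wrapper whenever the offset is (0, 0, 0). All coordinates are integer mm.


cube([19, 349, 1425]);
translate([588, 0, 0]) cube([19, 349, 1425]);
translate([19, 0, 0]) cube([569, 349, 30]);
translate([19, 0, 253]) cube([569, 349, 30]);
translate([19, 0, 506]) cube([569, 349, 30]);
translate([19, 0, 759]) cube([569, 349, 30]);
translate([19, 0, 1012]) cube([569, 349, 30]);
translate([19, 0, 1265]) cube([569, 349, 30]);


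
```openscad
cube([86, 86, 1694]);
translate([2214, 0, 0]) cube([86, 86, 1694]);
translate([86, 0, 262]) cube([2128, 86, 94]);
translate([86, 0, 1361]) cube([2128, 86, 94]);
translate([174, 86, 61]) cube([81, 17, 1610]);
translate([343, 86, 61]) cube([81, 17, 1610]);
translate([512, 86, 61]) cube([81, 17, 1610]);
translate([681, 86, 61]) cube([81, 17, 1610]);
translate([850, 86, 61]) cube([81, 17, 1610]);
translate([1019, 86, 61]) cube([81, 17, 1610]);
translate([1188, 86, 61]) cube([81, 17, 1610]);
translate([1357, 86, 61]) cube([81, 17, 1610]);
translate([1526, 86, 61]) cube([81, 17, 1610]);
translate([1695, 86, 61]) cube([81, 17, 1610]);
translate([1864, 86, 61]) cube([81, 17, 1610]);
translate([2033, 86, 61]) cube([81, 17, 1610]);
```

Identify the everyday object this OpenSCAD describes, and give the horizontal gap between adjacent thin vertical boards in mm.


A fence section. The picket gap is 88 mm.

Two posts, two rails, 12 pickets — a fence section. Span 2128 mm holds 12 pickets of 81 mm with 13 equal gaps: ⌊(2128 − 12·81) / 13⌋ = 88 mm.
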